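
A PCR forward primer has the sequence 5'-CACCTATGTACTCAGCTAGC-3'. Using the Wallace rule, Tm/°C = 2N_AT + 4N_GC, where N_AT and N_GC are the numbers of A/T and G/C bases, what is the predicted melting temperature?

Base counts: A=5, G=3, C=7, T=5
AT pairs contribute 10, GC pairs contribute 10.
Tm = 2×10 + 4×10 = 60°C

60°C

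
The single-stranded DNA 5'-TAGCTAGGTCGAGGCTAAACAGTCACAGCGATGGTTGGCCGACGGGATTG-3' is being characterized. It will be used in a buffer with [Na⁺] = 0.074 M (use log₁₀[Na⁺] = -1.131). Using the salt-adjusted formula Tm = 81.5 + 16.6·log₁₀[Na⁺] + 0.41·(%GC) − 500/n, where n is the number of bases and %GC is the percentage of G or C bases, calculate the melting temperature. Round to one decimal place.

75.7°C

Length n = 50. Base counts: G=18, T=10, C=10, A=12
G+C = 28, so %GC = 28/50 × 100 = 56%
Salt term: 16.6 × (-1.131) = -18.775
GC term: 0.41 × 56 = 22.96; length term: −500/50 = −10
Tm = 81.5 + (-18.775) + 22.96 − 10 = 75.685 → 75.7°C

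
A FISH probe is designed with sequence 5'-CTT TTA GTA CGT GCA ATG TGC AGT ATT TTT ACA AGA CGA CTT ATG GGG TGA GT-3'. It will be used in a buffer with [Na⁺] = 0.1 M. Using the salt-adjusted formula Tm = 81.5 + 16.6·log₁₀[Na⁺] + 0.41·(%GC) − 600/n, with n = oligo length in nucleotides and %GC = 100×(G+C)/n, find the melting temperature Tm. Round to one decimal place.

Length n = 53. Base counts: T=19, A=13, G=14, C=7
G+C = 21, so %GC = 21/53 × 100 = 39.623%
Salt term: 16.6 × (-1) = -16.6
GC term: 0.41 × 39.623 = 16.245; length term: −600/53 = −11.321
Tm = 81.5 + (-16.6) + 16.245 − 11.321 = 69.824 → 69.8°C

69.8°C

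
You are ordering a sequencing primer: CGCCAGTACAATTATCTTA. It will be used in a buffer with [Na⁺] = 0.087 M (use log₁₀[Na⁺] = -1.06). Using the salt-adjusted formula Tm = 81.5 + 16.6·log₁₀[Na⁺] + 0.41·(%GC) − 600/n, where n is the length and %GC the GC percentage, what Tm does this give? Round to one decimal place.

Length n = 19. Scanning the sequence gives G=2, T=6, C=5, A=6.
G+C = 7, so %GC = 7/19 × 100 = 36.842%
Salt term: 16.6 × (-1.06) = -17.596
GC term: 0.41 × 36.842 = 15.105; length term: −600/19 = −31.579
Tm = 81.5 + (-17.596) + 15.105 − 31.579 = 47.43 → 47.4°C

47.4°C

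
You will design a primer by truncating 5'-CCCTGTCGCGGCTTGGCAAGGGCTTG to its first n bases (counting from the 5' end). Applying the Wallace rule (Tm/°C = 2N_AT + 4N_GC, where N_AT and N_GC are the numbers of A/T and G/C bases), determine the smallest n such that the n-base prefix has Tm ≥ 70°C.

n = 21

First 20 bases: CCCTGTCGCGGCTTGGCAAG → Tm = 68°C (< 70°C)
First 21 bases: CCCTGTCGCGGCTTGGCAAGG → Tm = 72°C (≥ 70°C)
Each additional base adds 2°C (A/T) or 4°C (G/C), so Tm is non-decreasing in n; n = 21 is the first length to reach 70°C.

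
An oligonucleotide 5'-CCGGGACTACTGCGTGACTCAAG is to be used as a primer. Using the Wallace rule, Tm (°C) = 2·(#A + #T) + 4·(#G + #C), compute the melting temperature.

74°C

Scanning the sequence gives T=4, G=7, C=7, A=5.
So N_AT = 9 and N_GC = 14.
Tm = 4·14 + 2·9 = 56 + 18 = 74°C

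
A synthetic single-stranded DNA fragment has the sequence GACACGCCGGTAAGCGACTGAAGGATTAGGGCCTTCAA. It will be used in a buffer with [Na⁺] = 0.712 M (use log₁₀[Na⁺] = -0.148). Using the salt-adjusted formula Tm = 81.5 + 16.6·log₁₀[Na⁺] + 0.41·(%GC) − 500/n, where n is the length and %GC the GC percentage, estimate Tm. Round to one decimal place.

88.5°C

Length n = 38. C=9, G=12, T=6, A=11
G+C = 21, so %GC = 21/38 × 100 = 55.263%
Salt term: 16.6 × (-0.148) = -2.457
GC term: 0.41 × 55.263 = 22.658; length term: −500/38 = −13.158
Tm = 81.5 + (-2.457) + 22.658 − 13.158 = 88.543 → 88.5°C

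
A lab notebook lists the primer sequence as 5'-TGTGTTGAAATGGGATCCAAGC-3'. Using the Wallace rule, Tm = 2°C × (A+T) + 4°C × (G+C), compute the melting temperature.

64°C

Base counts: C=3, G=7, T=6, A=6
So N_AT = 12 and N_GC = 10.
Tm = 2(12) + 4(10) = 24 + 40 = 64°C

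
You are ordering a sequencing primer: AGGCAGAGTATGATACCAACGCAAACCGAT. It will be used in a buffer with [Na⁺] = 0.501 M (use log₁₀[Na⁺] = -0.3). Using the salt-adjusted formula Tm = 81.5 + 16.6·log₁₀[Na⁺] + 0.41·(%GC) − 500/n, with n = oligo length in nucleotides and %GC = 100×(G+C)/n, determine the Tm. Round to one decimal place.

79.0°C

Length n = 30. Counting bases: C=7, G=7, A=12, T=4
G+C = 14, so %GC = 14/30 × 100 = 46.667%
Salt term: 16.6 × (-0.3) = -4.98
GC term: 0.41 × 46.667 = 19.133; length term: −500/30 = −16.667
Tm = 81.5 + (-4.98) + 19.133 − 16.667 = 78.986 → 79.0°C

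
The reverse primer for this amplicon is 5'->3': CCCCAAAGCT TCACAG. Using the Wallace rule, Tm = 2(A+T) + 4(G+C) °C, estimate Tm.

50°C

A=5, C=7, G=2, T=2
A+T = 7, G+C = 9
Tm = 4·9 + 2·7 = 36 + 14 = 50°C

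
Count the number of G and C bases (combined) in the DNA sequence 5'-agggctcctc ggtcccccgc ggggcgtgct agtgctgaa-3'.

28

A=4, C=13, T=7, G=15
G+C = 15 + 13 = 28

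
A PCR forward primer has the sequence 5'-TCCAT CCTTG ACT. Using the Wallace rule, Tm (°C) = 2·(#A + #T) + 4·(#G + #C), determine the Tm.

38°C

T=5, A=2, C=5, G=1
AT pairs contribute 7, GC pairs contribute 6.
Tm = 2×7 + 4×6 = 38°C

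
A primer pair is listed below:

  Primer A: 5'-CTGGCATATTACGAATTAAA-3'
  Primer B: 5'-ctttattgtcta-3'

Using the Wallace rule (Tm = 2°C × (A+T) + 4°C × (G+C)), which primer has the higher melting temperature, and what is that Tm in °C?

Primer A, 52°C

Primer A: A+T=14, G+C=6 → Tm = 2(14)+4(6) = 52°C
Primer B: A+T=9, G+C=3 → Tm = 2(9)+4(3) = 30°C
52°C vs 30°C → primer A is higher.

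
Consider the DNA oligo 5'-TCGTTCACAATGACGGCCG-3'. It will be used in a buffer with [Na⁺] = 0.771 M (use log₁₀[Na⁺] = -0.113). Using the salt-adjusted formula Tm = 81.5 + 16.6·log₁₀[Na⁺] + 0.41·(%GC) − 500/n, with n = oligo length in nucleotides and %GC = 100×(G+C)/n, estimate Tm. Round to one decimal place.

Length n = 19. Scanning the sequence gives C=6, G=5, A=4, T=4.
G+C = 11, so %GC = 11/19 × 100 = 57.895%
Salt term: 16.6 × (-0.113) = -1.876
GC term: 0.41 × 57.895 = 23.737; length term: −500/19 = −26.316
Tm = 81.5 + (-1.876) + 23.737 − 26.316 = 77.045 → 77.0°C

77.0°C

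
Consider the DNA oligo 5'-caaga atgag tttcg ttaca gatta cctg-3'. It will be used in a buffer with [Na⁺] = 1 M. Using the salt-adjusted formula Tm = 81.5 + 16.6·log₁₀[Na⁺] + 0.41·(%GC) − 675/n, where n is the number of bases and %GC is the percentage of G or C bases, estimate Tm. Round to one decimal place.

Length n = 29. T=9, C=5, A=9, G=6
G+C = 11, so %GC = 11/29 × 100 = 37.931%
Salt term: 16.6 × (0) = 0
GC term: 0.41 × 37.931 = 15.552; length term: −675/29 = −23.276
Tm = 81.5 + (0) + 15.552 − 23.276 = 73.776 → 73.8°C

73.8°C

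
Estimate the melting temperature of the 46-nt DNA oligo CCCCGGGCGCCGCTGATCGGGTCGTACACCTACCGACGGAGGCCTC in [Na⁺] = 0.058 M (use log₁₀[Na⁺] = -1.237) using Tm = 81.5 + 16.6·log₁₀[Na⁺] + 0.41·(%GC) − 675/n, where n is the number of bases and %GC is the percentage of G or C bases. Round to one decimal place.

76.6°C

Length n = 46. Counting bases: C=19, A=6, T=6, G=15
G+C = 34, so %GC = 34/46 × 100 = 73.913%
Salt term: 16.6 × (-1.237) = -20.534
GC term: 0.41 × 73.913 = 30.304; length term: −675/46 = −14.674
Tm = 81.5 + (-20.534) + 30.304 − 14.674 = 76.596 → 76.6°C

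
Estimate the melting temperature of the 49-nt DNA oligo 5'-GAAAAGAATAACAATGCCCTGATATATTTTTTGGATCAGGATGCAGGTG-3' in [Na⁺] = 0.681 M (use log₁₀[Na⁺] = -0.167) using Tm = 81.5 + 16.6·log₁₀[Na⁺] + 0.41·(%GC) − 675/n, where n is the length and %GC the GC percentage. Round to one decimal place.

80.0°C

Length n = 49. G=12, T=14, A=17, C=6
G+C = 18, so %GC = 18/49 × 100 = 36.735%
Salt term: 16.6 × (-0.167) = -2.772
GC term: 0.41 × 36.735 = 15.061; length term: −675/49 = −13.776
Tm = 81.5 + (-2.772) + 15.061 − 13.776 = 80.013 → 80.0°C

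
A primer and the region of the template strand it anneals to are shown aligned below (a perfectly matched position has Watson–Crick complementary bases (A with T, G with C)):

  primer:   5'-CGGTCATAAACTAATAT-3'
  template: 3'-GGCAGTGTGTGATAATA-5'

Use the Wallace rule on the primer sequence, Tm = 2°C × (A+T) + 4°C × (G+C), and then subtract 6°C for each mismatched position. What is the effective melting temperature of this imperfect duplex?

20°C

Primer base counts: A=7, T=5, G=2, C=3 → A+T=12, G+C=5
Perfect-match Tm = 2(12) + 4(5) = 24 + 20 = 44°C
Mismatches (positions where the bases are not complementary): 4 (at positions 2, 7, 9, 14)
Effective Tm = 44 − 4×6 = 44 − 24 = 20°C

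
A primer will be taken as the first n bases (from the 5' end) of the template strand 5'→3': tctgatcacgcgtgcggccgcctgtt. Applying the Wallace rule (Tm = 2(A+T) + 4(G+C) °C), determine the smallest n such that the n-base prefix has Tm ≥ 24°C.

n = 9

First 8 bases: TCTGATCA → Tm = 22°C (< 24°C)
First 9 bases: TCTGATCAC → Tm = 26°C (≥ 24°C)
Since every base adds ≥2°C, Tm only increases with n, so the threshold is first crossed at n = 9.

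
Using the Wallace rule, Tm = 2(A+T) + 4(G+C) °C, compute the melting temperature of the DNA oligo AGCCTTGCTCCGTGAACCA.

Base counts: C=7, G=4, T=4, A=4
AT pairs contribute 8, GC pairs contribute 11.
Tm = 2×8 + 4×11 = 60°C

60°C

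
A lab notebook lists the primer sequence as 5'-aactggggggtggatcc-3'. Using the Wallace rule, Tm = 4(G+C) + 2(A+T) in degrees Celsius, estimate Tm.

56°C

Counting bases: G=8, C=3, A=3, T=3
AT pairs contribute 6, GC pairs contribute 11.
Tm = 2(6) + 4(11) = 12 + 44 = 56°C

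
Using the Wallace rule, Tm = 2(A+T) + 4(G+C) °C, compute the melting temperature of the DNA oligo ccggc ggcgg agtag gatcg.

70°C

G=10, A=3, T=2, C=5
So N_AT = 5 and N_GC = 15.
Tm = 4·15 + 2·5 = 60 + 10 = 70°C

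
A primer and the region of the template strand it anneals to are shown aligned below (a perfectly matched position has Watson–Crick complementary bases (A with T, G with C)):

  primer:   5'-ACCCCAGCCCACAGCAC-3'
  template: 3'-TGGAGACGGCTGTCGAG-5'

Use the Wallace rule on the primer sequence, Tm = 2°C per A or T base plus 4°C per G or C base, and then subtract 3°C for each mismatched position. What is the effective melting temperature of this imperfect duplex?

46°C

Primer base counts: A=5, T=0, G=2, C=10 → A+T=5, G+C=12
Perfect-match Tm = 2(5) + 4(12) = 10 + 48 = 58°C
Mismatches (positions where the bases are not complementary): 4 (at positions 4, 6, 10, 16)
Effective Tm = 58 − 4×3 = 58 − 12 = 46°C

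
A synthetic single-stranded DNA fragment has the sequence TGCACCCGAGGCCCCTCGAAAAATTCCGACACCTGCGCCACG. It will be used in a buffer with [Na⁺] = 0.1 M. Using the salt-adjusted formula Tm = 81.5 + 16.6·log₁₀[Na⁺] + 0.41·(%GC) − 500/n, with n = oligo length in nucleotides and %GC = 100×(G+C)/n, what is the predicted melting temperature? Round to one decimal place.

79.4°C

Length n = 42. C=18, A=10, T=5, G=9
G+C = 27, so %GC = 27/42 × 100 = 64.286%
Salt term: 16.6 × (-1) = -16.6
GC term: 0.41 × 64.286 = 26.357; length term: −500/42 = −11.905
Tm = 81.5 + (-16.6) + 26.357 − 11.905 = 79.352 → 79.4°C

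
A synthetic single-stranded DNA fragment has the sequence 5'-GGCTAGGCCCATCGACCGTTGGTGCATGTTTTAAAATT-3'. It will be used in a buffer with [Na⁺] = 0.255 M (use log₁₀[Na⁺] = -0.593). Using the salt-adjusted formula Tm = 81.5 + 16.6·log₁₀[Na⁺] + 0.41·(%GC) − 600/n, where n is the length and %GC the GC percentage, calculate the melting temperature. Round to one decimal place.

Length n = 38. A=8, C=8, G=10, T=12
G+C = 18, so %GC = 18/38 × 100 = 47.368%
Salt term: 16.6 × (-0.593) = -9.844
GC term: 0.41 × 47.368 = 19.421; length term: −600/38 = −15.789
Tm = 81.5 + (-9.844) + 19.421 − 15.789 = 75.288 → 75.3°C

75.3°C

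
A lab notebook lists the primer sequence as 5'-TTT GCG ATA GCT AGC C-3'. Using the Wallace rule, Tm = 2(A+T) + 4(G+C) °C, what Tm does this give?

Scanning the sequence gives G=4, T=5, C=4, A=3.
So N_AT = 8 and N_GC = 8.
Tm = 2×8 + 4×8 = 48°C

48°C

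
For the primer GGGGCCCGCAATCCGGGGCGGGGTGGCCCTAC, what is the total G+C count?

26

Counting bases: C=11, T=3, G=15, A=3
Total G or C: 15 + 11 = 26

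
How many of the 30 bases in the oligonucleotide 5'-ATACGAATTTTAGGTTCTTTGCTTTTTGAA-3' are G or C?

8

Counting bases: A=7, C=3, T=15, G=5
Total G or C: 5 + 3 = 8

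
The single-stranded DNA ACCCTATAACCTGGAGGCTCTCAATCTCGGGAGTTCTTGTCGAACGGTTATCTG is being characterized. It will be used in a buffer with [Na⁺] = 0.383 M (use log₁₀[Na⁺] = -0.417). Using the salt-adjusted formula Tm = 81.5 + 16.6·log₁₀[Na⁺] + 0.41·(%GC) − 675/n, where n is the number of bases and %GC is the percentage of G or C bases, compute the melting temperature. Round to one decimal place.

Length n = 54. Base counts: T=16, A=11, G=13, C=14
G+C = 27, so %GC = 27/54 × 100 = 50%
Salt term: 16.6 × (-0.417) = -6.922
GC term: 0.41 × 50 = 20.5; length term: −675/54 = −12.5
Tm = 81.5 + (-6.922) + 20.5 − 12.5 = 82.578 → 82.6°C

82.6°C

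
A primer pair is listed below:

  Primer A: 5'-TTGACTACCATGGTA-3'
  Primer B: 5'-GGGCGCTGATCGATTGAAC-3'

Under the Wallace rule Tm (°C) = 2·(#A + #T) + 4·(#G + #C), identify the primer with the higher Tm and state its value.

Primer B, 60°C

Primer A: A+T=9, G+C=6 → Tm = 2(9)+4(6) = 42°C
Primer B: A+T=8, G+C=11 → Tm = 2(8)+4(11) = 60°C
42°C vs 60°C → primer B is higher.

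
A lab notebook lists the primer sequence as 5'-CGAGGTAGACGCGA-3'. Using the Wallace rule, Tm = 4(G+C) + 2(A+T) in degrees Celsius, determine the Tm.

46°C

Scanning the sequence gives A=4, C=3, G=6, T=1.
So N_AT = 5 and N_GC = 9.
Tm = 2(5) + 4(9) = 10 + 36 = 46°C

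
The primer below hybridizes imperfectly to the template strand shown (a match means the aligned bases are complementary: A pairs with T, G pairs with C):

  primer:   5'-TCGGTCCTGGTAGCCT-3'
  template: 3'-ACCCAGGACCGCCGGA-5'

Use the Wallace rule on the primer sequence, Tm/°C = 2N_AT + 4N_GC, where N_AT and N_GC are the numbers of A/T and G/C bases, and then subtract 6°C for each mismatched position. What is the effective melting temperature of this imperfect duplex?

34°C

Primer base counts: A=1, T=5, G=5, C=5 → A+T=6, G+C=10
Perfect-match Tm = 2(6) + 4(10) = 12 + 40 = 52°C
Mismatches (positions where the bases are not complementary): 3 (at positions 2, 11, 12)
Effective Tm = 52 − 3×6 = 52 − 18 = 34°C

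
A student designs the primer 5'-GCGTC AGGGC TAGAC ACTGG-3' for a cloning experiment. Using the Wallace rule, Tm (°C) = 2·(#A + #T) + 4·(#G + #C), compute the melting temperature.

T=3, A=4, C=5, G=8
A+T = 7, G+C = 13
Tm = 2(7) + 4(13) = 14 + 52 = 66°C

66°C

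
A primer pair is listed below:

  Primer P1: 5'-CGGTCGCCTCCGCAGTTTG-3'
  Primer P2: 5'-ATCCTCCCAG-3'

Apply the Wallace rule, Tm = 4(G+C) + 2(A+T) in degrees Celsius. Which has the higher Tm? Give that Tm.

Primer P1, 64°C

Primer P1: A+T=6, G+C=13 → Tm = 2(6)+4(13) = 64°C
Primer P2: A+T=4, G+C=6 → Tm = 2(4)+4(6) = 32°C
64°C vs 32°C → primer P1 is higher.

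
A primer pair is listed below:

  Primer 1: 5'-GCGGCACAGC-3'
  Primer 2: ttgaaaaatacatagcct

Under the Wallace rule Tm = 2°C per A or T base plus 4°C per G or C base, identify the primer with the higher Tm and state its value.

Primer 2, 46°C

Primer 1: A+T=2, G+C=8 → Tm = 2(2)+4(8) = 36°C
Primer 2: A+T=13, G+C=5 → Tm = 2(13)+4(5) = 46°C
36°C vs 46°C → primer 2 is higher.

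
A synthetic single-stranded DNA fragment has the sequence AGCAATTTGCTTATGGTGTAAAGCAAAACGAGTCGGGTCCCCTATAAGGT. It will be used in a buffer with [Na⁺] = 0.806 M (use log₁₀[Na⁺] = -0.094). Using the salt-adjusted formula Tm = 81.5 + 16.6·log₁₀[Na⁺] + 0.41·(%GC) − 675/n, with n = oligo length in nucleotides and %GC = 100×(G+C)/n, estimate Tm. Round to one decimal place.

Length n = 50. Base counts: A=15, C=9, T=13, G=13
G+C = 22, so %GC = 22/50 × 100 = 44%
Salt term: 16.6 × (-0.094) = -1.56
GC term: 0.41 × 44 = 18.04; length term: −675/50 = −13.5
Tm = 81.5 + (-1.56) + 18.04 − 13.5 = 84.48 → 84.5°C

84.5°C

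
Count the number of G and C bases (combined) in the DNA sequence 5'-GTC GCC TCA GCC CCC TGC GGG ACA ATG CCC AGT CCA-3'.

Counting bases: G=9, A=6, T=5, C=16
Total G or C: 9 + 16 = 25

25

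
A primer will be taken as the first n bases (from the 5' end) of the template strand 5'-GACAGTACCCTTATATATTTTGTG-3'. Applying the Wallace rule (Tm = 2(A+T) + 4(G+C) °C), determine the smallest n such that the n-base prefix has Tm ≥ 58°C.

n = 22

First 21 bases: GACAGTACCCTTATATATTTT → Tm = 54°C (< 58°C)
First 22 bases: GACAGTACCCTTATATATTTTG → Tm = 58°C (≥ 58°C)
Each additional base adds 2°C (A/T) or 4°C (G/C), so Tm is non-decreasing in n; n = 22 is the first length to reach 58°C.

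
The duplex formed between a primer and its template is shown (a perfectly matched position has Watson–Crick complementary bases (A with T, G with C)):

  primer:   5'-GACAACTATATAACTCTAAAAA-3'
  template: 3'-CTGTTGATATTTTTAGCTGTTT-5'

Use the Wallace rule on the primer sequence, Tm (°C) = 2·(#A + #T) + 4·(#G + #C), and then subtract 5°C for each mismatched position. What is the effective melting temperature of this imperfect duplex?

34°C

Primer base counts: A=12, T=5, G=1, C=4 → A+T=17, G+C=5
Perfect-match Tm = 2(17) + 4(5) = 34 + 20 = 54°C
Mismatches (positions where the bases are not complementary): 4 (at positions 11, 14, 17, 19)
Effective Tm = 54 − 4×5 = 54 − 20 = 34°C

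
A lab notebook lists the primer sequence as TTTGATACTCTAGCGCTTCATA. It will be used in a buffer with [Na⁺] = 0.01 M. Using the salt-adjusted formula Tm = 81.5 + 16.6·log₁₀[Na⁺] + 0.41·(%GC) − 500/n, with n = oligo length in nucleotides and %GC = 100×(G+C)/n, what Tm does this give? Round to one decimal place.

Length n = 22. C=5, T=9, A=5, G=3
G+C = 8, so %GC = 8/22 × 100 = 36.364%
Salt term: 16.6 × (-2) = -33.2
GC term: 0.41 × 36.364 = 14.909; length term: −500/22 = −22.727
Tm = 81.5 + (-33.2) + 14.909 − 22.727 = 40.482 → 40.5°C

40.5°C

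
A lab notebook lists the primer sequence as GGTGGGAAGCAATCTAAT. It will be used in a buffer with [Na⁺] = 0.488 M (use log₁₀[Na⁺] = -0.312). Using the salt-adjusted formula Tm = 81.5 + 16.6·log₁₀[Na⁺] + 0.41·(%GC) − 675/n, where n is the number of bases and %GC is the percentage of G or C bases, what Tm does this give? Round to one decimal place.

Length n = 18. A=6, T=4, G=6, C=2
G+C = 8, so %GC = 8/18 × 100 = 44.444%
Salt term: 16.6 × (-0.312) = -5.179
GC term: 0.41 × 44.444 = 18.222; length term: −675/18 = −37.5
Tm = 81.5 + (-5.179) + 18.222 − 37.5 = 57.043 → 57.0°C

57.0°C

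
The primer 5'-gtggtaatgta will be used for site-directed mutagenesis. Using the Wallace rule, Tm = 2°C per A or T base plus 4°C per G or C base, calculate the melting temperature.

30°C

Scanning the sequence gives C=0, A=3, G=4, T=4.
A+T = 7, G+C = 4
Tm = 4·4 + 2·7 = 16 + 14 = 30°C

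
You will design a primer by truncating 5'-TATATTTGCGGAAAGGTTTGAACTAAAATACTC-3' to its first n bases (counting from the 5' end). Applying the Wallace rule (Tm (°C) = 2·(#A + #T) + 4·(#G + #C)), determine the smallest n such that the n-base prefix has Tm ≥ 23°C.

n = 10

First 9 bases: TATATTTGC → Tm = 22°C (< 23°C)
First 10 bases: TATATTTGCG → Tm = 26°C (≥ 23°C)
Since every base adds ≥2°C, Tm only increases with n, so the threshold is first crossed at n = 10.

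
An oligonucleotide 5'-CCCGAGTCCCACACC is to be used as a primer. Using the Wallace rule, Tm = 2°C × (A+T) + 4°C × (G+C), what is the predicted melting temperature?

52°C

Counting bases: A=3, T=1, C=9, G=2
A+T = 4, G+C = 11
Tm = 2(4) + 4(11) = 8 + 44 = 52°C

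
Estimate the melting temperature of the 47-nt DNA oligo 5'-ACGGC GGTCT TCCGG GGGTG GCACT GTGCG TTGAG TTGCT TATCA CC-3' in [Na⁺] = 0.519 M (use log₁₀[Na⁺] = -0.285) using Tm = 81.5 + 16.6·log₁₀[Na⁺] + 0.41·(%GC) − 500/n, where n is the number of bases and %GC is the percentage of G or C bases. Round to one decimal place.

91.4°C

Length n = 47. T=13, A=5, G=17, C=12
G+C = 29, so %GC = 29/47 × 100 = 61.702%
Salt term: 16.6 × (-0.285) = -4.731
GC term: 0.41 × 61.702 = 25.298; length term: −500/47 = −10.638
Tm = 81.5 + (-4.731) + 25.298 − 10.638 = 91.429 → 91.4°C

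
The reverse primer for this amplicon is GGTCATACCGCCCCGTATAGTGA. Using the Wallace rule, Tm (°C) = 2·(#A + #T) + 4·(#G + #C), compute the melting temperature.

72°C

Base counts: T=5, G=6, C=7, A=5
So N_AT = 10 and N_GC = 13.
Tm = 2(10) + 4(13) = 20 + 52 = 72°C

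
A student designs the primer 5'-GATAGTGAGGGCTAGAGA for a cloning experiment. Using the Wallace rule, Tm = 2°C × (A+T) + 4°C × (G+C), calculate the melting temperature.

Scanning the sequence gives C=1, T=3, A=6, G=8.
AT pairs contribute 9, GC pairs contribute 9.
Tm = 2×9 + 4×9 = 54°C

54°C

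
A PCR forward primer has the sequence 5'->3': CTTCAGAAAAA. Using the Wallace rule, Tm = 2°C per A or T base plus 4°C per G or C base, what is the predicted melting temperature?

28°C

Base counts: A=6, C=2, T=2, G=1
A+T = 8, G+C = 3
Tm = 2×8 + 4×3 = 28°C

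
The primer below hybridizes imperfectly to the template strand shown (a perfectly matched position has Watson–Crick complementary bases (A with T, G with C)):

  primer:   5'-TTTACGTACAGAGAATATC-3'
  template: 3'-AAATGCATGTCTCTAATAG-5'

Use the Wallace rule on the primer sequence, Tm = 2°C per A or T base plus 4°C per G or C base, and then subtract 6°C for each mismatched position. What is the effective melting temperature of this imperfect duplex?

44°C

Primer base counts: A=7, T=6, G=3, C=3 → A+T=13, G+C=6
Perfect-match Tm = 2(13) + 4(6) = 26 + 24 = 50°C
Mismatches (positions where the bases are not complementary): 1 (at position 15)
Effective Tm = 50 − 1×6 = 50 − 6 = 44°C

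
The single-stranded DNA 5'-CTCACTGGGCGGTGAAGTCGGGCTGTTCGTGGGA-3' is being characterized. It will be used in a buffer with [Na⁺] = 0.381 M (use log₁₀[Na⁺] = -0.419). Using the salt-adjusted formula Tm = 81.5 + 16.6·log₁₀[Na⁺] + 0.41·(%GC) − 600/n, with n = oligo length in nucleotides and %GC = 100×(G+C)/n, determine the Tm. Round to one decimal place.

Length n = 34. Base counts: A=4, C=7, G=15, T=8
G+C = 22, so %GC = 22/34 × 100 = 64.706%
Salt term: 16.6 × (-0.419) = -6.955
GC term: 0.41 × 64.706 = 26.529; length term: −600/34 = −17.647
Tm = 81.5 + (-6.955) + 26.529 − 17.647 = 83.427 → 83.4°C

83.4°C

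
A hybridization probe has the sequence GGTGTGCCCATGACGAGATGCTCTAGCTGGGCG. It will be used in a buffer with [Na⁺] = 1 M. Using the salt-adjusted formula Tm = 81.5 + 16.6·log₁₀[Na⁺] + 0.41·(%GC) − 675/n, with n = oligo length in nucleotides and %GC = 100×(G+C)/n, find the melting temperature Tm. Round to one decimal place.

Length n = 33. G=13, T=7, A=5, C=8
G+C = 21, so %GC = 21/33 × 100 = 63.636%
Salt term: 16.6 × (0) = 0
GC term: 0.41 × 63.636 = 26.091; length term: −675/33 = −20.455
Tm = 81.5 + (0) + 26.091 − 20.455 = 87.136 → 87.1°C

87.1°C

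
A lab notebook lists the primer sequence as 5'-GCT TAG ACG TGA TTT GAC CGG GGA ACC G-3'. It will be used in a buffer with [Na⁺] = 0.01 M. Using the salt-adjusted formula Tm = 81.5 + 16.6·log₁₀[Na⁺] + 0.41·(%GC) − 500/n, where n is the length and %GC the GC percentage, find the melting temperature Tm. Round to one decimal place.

Length n = 28. Scanning the sequence gives T=6, G=10, A=6, C=6.
G+C = 16, so %GC = 16/28 × 100 = 57.143%
Salt term: 16.6 × (-2) = -33.2
GC term: 0.41 × 57.143 = 23.429; length term: −500/28 = −17.857
Tm = 81.5 + (-33.2) + 23.429 − 17.857 = 53.872 → 53.9°C

53.9°C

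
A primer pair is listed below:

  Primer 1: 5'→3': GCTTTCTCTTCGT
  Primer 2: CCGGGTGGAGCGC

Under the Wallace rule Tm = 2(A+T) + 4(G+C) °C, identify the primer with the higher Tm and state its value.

Primer 2, 48°C

Primer 1: A+T=7, G+C=6 → Tm = 2(7)+4(6) = 38°C
Primer 2: A+T=2, G+C=11 → Tm = 2(2)+4(11) = 48°C
38°C vs 48°C → primer 2 is higher.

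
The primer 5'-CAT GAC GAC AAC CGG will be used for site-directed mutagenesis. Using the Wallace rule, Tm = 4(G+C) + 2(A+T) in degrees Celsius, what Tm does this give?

Base counts: C=5, A=5, T=1, G=4
A+T = 6, G+C = 9
Tm = 4·9 + 2·6 = 36 + 12 = 48°C

48°C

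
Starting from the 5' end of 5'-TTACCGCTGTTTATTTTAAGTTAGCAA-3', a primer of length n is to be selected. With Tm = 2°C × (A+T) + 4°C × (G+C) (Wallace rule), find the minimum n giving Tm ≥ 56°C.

n = 22

First 21 bases: TTACCGCTGTTTATTTTAAGT → Tm = 54°C (< 56°C)
First 22 bases: TTACCGCTGTTTATTTTAAGTT → Tm = 56°C (≥ 56°C)
Each additional base adds 2°C (A/T) or 4°C (G/C), so Tm is non-decreasing in n; n = 22 is the first length to reach 56°C.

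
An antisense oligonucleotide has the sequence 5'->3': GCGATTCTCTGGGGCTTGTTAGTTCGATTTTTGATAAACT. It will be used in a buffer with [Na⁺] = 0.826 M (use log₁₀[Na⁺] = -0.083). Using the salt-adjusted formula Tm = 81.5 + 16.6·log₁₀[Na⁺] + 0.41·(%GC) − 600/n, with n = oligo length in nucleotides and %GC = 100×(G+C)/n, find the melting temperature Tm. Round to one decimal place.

Length n = 40. Counting bases: C=6, A=7, G=10, T=17
G+C = 16, so %GC = 16/40 × 100 = 40%
Salt term: 16.6 × (-0.083) = -1.378
GC term: 0.41 × 40 = 16.4; length term: −600/40 = −15
Tm = 81.5 + (-1.378) + 16.4 − 15 = 81.522 → 81.5°C

81.5°C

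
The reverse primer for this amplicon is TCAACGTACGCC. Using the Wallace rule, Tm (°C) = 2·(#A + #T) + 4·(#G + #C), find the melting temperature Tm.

Base counts: A=3, G=2, C=5, T=2
AT pairs contribute 5, GC pairs contribute 7.
Tm = 2(5) + 4(7) = 10 + 28 = 38°C

38°C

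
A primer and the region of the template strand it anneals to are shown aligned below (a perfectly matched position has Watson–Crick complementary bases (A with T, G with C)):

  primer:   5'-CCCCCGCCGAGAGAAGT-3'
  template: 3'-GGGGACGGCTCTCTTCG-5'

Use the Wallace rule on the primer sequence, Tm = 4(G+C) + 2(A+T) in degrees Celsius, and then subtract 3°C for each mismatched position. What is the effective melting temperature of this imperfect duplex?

Primer base counts: A=4, T=1, G=5, C=7 → A+T=5, G+C=12
Perfect-match Tm = 2(5) + 4(12) = 10 + 48 = 58°C
Mismatches (positions where the bases are not complementary): 2 (at positions 5, 17)
Effective Tm = 58 − 2×3 = 58 − 6 = 52°C

52°C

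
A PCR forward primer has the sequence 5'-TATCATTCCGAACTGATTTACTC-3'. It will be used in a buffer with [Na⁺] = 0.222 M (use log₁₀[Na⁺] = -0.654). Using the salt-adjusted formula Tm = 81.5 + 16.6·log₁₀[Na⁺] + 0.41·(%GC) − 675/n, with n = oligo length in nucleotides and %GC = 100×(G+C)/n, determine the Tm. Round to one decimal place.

Length n = 23. Base counts: C=6, A=6, G=2, T=9
G+C = 8, so %GC = 8/23 × 100 = 34.783%
Salt term: 16.6 × (-0.654) = -10.856
GC term: 0.41 × 34.783 = 14.261; length term: −675/23 = −29.348
Tm = 81.5 + (-10.856) + 14.261 − 29.348 = 55.557 → 55.6°C

55.6°C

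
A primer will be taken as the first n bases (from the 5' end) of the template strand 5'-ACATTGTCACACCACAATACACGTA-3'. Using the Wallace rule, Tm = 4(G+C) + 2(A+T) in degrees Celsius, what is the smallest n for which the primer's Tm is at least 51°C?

First 18 bases: ACATTGTCACACCACAAT → Tm = 50°C (< 51°C)
First 19 bases: ACATTGTCACACCACAATA → Tm = 52°C (≥ 51°C)
Since every base adds ≥2°C, Tm only increases with n, so the threshold is first crossed at n = 19.

n = 19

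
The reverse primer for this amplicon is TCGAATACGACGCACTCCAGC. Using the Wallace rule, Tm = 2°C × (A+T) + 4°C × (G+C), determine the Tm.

66°C

Base counts: A=6, G=4, C=8, T=3
AT pairs contribute 9, GC pairs contribute 12.
Tm = 2(9) + 4(12) = 18 + 48 = 66°C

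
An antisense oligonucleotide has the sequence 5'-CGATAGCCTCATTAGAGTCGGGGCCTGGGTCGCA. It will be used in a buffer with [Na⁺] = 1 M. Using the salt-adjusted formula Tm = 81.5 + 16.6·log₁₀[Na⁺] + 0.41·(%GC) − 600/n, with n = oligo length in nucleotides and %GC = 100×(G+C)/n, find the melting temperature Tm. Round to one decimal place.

Length n = 34. Base counts: T=7, G=12, A=6, C=9
G+C = 21, so %GC = 21/34 × 100 = 61.765%
Salt term: 16.6 × (0) = 0
GC term: 0.41 × 61.765 = 25.324; length term: −600/34 = −17.647
Tm = 81.5 + (0) + 25.324 − 17.647 = 89.177 → 89.2°C

89.2°C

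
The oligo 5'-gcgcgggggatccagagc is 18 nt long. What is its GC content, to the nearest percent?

78%

Base counts: C=5, G=9, T=1, A=3
G+C = 9 + 5 = 14 out of 18 bases
%GC = 14/18 × 100 = 77.78% ≈ 78%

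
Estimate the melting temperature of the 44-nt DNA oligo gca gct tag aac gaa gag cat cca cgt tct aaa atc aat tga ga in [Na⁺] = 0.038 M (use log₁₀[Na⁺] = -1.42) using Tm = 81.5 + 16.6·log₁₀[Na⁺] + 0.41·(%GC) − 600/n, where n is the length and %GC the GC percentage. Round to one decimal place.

Length n = 44. Counting bases: C=9, T=9, G=9, A=17
G+C = 18, so %GC = 18/44 × 100 = 40.909%
Salt term: 16.6 × (-1.42) = -23.572
GC term: 0.41 × 40.909 = 16.773; length term: −600/44 = −13.636
Tm = 81.5 + (-23.572) + 16.773 − 13.636 = 61.065 → 61.1°C

61.1°C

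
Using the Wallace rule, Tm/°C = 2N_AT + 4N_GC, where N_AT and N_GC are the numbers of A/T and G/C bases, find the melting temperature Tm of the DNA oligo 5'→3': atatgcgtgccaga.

42°C

Counting bases: T=3, G=4, A=4, C=3
A+T = 7, G+C = 7
Tm = 2×7 + 4×7 = 42°C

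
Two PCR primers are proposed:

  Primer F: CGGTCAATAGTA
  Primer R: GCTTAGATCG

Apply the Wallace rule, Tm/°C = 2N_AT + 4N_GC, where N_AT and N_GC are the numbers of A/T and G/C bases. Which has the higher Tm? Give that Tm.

Primer F: A+T=7, G+C=5 → Tm = 2(7)+4(5) = 34°C
Primer R: A+T=5, G+C=5 → Tm = 2(5)+4(5) = 30°C
34°C vs 30°C → primer F is higher.

Primer F, 34°C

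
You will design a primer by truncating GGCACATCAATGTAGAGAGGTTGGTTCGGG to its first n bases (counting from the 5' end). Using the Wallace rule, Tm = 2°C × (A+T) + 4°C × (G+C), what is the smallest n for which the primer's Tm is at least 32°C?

n = 11

First 10 bases: GGCACATCAA → Tm = 30°C (< 32°C)
First 11 bases: GGCACATCAAT → Tm = 32°C (≥ 32°C)
Since every base adds ≥2°C, Tm only increases with n, so the threshold is first crossed at n = 11.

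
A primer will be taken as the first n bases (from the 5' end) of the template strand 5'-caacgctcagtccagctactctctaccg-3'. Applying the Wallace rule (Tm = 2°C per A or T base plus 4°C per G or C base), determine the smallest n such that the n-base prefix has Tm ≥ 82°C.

First 26 bases: CAACGCTCAGTCCAGCTACTCTCTAC → Tm = 80°C (< 82°C)
First 27 bases: CAACGCTCAGTCCAGCTACTCTCTACC → Tm = 84°C (≥ 82°C)
Since every base adds ≥2°C, Tm only increases with n, so the threshold is first crossed at n = 27.

n = 27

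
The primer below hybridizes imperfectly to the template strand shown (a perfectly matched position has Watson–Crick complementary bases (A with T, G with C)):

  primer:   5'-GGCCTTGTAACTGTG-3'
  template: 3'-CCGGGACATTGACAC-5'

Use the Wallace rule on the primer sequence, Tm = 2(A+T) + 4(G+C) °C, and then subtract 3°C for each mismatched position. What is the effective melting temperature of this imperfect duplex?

43°C

Primer base counts: A=2, T=5, G=5, C=3 → A+T=7, G+C=8
Perfect-match Tm = 2(7) + 4(8) = 14 + 32 = 46°C
Mismatches (positions where the bases are not complementary): 1 (at position 5)
Effective Tm = 46 − 1×3 = 46 − 3 = 43°C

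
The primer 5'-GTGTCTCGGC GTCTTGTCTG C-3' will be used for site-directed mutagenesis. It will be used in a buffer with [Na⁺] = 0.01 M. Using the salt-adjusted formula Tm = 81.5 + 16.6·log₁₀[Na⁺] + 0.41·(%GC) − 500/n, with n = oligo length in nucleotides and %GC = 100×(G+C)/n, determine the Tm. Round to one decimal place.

Length n = 21. Base counts: A=0, T=8, C=6, G=7
G+C = 13, so %GC = 13/21 × 100 = 61.905%
Salt term: 16.6 × (-2) = -33.2
GC term: 0.41 × 61.905 = 25.381; length term: −500/21 = −23.81
Tm = 81.5 + (-33.2) + 25.381 − 23.81 = 49.871 → 49.9°C

49.9°C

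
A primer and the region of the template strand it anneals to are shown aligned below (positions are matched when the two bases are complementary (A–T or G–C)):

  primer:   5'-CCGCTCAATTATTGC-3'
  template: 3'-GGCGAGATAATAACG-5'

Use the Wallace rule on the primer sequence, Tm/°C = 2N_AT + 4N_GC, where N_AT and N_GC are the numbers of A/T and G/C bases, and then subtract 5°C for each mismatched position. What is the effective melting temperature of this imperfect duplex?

39°C

Primer base counts: A=3, T=5, G=2, C=5 → A+T=8, G+C=7
Perfect-match Tm = 2(8) + 4(7) = 16 + 28 = 44°C
Mismatches (positions where the bases are not complementary): 1 (at position 7)
Effective Tm = 44 − 1×5 = 44 − 5 = 39°C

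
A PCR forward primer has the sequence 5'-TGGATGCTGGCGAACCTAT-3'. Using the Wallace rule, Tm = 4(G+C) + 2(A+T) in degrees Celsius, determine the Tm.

58°C

Base counts: G=6, C=4, A=4, T=5
A+T = 9, G+C = 10
Tm = 4·10 + 2·9 = 40 + 18 = 58°C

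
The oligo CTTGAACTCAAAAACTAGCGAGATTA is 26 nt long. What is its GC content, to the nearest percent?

T=6, A=11, C=5, G=4
G+C = 4 + 5 = 9 out of 26 bases
%GC = 9/26 × 100 = 34.62% ≈ 35%

35%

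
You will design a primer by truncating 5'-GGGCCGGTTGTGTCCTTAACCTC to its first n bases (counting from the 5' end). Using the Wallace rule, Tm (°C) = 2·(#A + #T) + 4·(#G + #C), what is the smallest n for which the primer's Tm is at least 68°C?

First 20 bases: GGGCCGGTTGTGTCCTTAAC → Tm = 64°C (< 68°C)
First 21 bases: GGGCCGGTTGTGTCCTTAACC → Tm = 68°C (≥ 68°C)
Since every base adds ≥2°C, Tm only increases with n, so the threshold is first crossed at n = 21.

n = 21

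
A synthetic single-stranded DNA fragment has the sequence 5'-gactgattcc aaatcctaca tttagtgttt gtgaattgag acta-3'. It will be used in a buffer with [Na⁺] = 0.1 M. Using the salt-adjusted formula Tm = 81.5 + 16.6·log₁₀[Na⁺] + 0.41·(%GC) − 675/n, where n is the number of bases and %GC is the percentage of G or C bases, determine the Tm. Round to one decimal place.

63.5°C

Length n = 44. Base counts: A=13, T=16, C=7, G=8
G+C = 15, so %GC = 15/44 × 100 = 34.091%
Salt term: 16.6 × (-1) = -16.6
GC term: 0.41 × 34.091 = 13.977; length term: −675/44 = −15.341
Tm = 81.5 + (-16.6) + 13.977 − 15.341 = 63.536 → 63.5°C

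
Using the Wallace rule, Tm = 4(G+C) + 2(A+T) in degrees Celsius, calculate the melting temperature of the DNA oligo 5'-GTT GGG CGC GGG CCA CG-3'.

Scanning the sequence gives G=9, A=1, T=2, C=5.
A+T = 3, G+C = 14
Tm = 2(3) + 4(14) = 6 + 56 = 62°C

62°C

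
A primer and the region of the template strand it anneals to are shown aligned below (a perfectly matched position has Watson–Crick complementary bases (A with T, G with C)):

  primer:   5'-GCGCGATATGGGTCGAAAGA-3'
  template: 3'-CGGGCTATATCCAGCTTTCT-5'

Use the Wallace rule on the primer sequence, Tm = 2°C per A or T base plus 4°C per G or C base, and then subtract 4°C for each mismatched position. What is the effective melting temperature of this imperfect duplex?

54°C

Primer base counts: A=6, T=3, G=8, C=3 → A+T=9, G+C=11
Perfect-match Tm = 2(9) + 4(11) = 18 + 44 = 62°C
Mismatches (positions where the bases are not complementary): 2 (at positions 3, 10)
Effective Tm = 62 − 2×4 = 62 − 8 = 54°C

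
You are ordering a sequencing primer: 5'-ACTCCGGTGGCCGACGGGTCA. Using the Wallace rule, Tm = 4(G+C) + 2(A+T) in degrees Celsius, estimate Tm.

72°C

Base counts: A=3, G=8, T=3, C=7
A+T = 6, G+C = 15
Tm = 2(6) + 4(15) = 12 + 60 = 72°C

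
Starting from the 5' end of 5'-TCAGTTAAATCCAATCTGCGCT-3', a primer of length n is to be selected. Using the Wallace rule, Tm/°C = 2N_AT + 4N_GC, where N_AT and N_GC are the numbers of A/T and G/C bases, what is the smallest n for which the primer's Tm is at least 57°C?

n = 21

First 20 bases: TCAGTTAAATCCAATCTGCG → Tm = 56°C (< 57°C)
First 21 bases: TCAGTTAAATCCAATCTGCGC → Tm = 60°C (≥ 57°C)
Since every base adds ≥2°C, Tm only increases with n, so the threshold is first crossed at n = 21.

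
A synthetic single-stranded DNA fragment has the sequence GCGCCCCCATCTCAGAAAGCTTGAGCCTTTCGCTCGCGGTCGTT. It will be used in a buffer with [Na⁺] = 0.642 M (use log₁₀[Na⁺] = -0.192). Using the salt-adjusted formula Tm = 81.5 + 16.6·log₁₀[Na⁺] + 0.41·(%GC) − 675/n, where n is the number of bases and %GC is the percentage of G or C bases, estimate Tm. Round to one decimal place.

88.1°C

Length n = 44. Base counts: T=11, G=11, A=6, C=16
G+C = 27, so %GC = 27/44 × 100 = 61.364%
Salt term: 16.6 × (-0.192) = -3.187
GC term: 0.41 × 61.364 = 25.159; length term: −675/44 = −15.341
Tm = 81.5 + (-3.187) + 25.159 − 15.341 = 88.131 → 88.1°C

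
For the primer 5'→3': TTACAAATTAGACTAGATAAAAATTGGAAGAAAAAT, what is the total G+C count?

Counting bases: C=2, G=5, A=20, T=9
Total G or C: 5 + 2 = 7

7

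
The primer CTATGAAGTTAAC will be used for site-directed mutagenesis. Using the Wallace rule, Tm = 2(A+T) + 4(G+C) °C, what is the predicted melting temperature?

T=4, C=2, G=2, A=5
So N_AT = 9 and N_GC = 4.
Tm = 2×9 + 4×4 = 34°C

34°C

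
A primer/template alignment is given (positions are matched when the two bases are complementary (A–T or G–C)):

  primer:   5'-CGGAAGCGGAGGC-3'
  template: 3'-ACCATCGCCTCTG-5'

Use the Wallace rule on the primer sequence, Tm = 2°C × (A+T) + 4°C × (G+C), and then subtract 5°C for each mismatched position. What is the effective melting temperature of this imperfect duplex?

31°C

Primer base counts: A=3, T=0, G=7, C=3 → A+T=3, G+C=10
Perfect-match Tm = 2(3) + 4(10) = 6 + 40 = 46°C
Mismatches (positions where the bases are not complementary): 3 (at positions 1, 4, 12)
Effective Tm = 46 − 3×5 = 46 − 15 = 31°C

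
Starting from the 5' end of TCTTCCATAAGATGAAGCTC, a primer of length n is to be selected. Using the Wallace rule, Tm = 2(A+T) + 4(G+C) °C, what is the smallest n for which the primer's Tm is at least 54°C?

First 19 bases: TCTTCCATAAGATGAAGCT → Tm = 52°C (< 54°C)
First 20 bases: TCTTCCATAAGATGAAGCTC → Tm = 56°C (≥ 54°C)
Since every base adds ≥2°C, Tm only increases with n, so the threshold is first crossed at n = 20.

n = 20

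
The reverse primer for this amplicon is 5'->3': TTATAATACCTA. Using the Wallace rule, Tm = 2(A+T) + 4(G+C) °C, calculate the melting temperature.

28°C

A=5, T=5, G=0, C=2
So N_AT = 10 and N_GC = 2.
Tm = 4·2 + 2·10 = 8 + 20 = 28°C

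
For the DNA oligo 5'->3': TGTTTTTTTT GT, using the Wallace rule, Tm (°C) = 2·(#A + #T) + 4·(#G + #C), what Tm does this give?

28°C

C=0, A=0, T=10, G=2
AT pairs contribute 10, GC pairs contribute 2.
Tm = 4·2 + 2·10 = 8 + 20 = 28°C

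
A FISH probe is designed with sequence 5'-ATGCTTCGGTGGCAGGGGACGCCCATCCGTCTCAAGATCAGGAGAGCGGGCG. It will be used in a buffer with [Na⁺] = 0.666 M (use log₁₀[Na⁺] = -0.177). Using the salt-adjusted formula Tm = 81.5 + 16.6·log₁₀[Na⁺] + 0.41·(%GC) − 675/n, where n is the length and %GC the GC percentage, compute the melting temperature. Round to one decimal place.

92.4°C

Length n = 52. Scanning the sequence gives C=14, T=8, G=20, A=10.
G+C = 34, so %GC = 34/52 × 100 = 65.385%
Salt term: 16.6 × (-0.177) = -2.938
GC term: 0.41 × 65.385 = 26.808; length term: −675/52 = −12.981
Tm = 81.5 + (-2.938) + 26.808 − 12.981 = 92.389 → 92.4°C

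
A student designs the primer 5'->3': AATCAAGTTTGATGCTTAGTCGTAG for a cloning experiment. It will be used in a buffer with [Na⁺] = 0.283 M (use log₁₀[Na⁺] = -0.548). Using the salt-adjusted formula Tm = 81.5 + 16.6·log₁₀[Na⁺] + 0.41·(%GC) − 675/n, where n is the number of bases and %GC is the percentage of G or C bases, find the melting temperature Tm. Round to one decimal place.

60.2°C

Length n = 25. Scanning the sequence gives T=9, A=7, C=3, G=6.
G+C = 9, so %GC = 9/25 × 100 = 36%
Salt term: 16.6 × (-0.548) = -9.097
GC term: 0.41 × 36 = 14.76; length term: −675/25 = −27
Tm = 81.5 + (-9.097) + 14.76 − 27 = 60.163 → 60.2°C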